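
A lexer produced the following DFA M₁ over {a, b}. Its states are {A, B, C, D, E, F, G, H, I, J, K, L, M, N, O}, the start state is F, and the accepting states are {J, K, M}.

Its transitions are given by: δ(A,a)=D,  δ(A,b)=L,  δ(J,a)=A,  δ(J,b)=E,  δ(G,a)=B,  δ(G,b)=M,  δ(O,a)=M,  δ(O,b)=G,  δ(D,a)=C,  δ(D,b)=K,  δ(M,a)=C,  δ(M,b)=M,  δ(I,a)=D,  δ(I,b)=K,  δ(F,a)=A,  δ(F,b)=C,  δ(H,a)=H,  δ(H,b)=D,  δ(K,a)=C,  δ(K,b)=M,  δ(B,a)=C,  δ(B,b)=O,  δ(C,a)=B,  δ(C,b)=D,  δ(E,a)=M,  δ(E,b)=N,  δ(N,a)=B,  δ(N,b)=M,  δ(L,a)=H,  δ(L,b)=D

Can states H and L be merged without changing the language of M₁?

Yes

Reachable states from the start: {A,B,C,D,F,G,H,K,L,M,O}. Unreachable: {E,I,J,N} — drop them.
P0 = {K,M} | {A,B,C,D,F,G,H,L,O}.
Refine {A,B,C,D,F,G,H,L,O} on symbol a: members go to different blocks, giving {A,B,C,D,F,G,H,L} and {O}.
On input b, block {A,B,C,D,F,G,H,L} splits into {A,C,F,H,L} and {D,G} and {B}.
Split {A,C,F,H,L} by δ(·,a) → {F,H,L} and {A} and {C}.
Split {F,H,L} by δ(·,a) → {H,L} and {F}.
On input a, block {D,G} splits into {D} and {G}.
The partition is now stable with 9 blocks: {K,M} | {H,L} | {O} | {D} | {B} | {A} | {C} | {F} | {G}.
H and L lie in the same block of the stable partition, so they are equivalent — no string distinguishes them.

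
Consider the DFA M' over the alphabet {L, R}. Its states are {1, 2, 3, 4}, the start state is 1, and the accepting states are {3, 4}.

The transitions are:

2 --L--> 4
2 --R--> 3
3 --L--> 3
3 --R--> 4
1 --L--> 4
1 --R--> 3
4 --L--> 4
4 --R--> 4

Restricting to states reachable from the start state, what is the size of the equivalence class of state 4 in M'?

2

First remove the unreachable states {2}; 3 states remain.
Initial partition by acceptance: {3,4} | {1}.
The partition is now stable with 2 blocks: {3,4} | {1}.
State 4 belongs to the block {3,4}, which has 2 states.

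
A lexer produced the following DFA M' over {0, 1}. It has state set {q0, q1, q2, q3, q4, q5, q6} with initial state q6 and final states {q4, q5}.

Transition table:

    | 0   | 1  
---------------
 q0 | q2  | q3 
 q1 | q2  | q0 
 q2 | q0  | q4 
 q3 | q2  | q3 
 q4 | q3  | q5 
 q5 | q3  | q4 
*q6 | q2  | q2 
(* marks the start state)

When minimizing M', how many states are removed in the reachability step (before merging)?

Starting at q6 and following transitions, the reachable set is {q0, q2, q3, q4, q5, q6}. That leaves q1 unreachable — 1 in total.

1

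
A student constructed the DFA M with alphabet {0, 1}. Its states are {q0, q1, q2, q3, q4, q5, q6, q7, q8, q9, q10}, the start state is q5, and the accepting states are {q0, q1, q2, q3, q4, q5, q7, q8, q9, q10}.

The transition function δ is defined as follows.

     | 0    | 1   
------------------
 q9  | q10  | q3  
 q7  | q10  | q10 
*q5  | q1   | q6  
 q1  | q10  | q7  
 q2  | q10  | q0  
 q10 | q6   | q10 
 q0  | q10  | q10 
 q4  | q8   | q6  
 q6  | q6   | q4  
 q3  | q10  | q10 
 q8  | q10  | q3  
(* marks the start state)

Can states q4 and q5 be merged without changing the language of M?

First remove the unreachable states {q0,q2,q9}; 8 states remain.
Initial partition by acceptance: {q1,q3,q4,q5,q7,q8,q10} | {q6}.
On input 0, block {q1,q3,q4,q5,q7,q8,q10} splits into {q1,q3,q4,q5,q7,q8} and {q10}.
On input 0, block {q1,q3,q4,q5,q7,q8} splits into {q1,q3,q7,q8} and {q4,q5}.
On input 1, block {q1,q3,q7,q8} splits into {q1,q8} and {q3,q7}.
The partition is now stable with 5 blocks: {q1,q8} | {q6} | {q10} | {q4,q5} | {q3,q7}.
q4 and q5 lie in the same block of the stable partition, so they are equivalent — no string distinguishes them.

Yes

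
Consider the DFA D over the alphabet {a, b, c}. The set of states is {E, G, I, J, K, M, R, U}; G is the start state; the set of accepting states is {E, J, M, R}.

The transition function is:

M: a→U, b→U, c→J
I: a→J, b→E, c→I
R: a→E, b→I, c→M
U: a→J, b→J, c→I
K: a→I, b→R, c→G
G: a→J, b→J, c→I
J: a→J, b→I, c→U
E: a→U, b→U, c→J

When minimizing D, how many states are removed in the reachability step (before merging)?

3

No path from G leads to K, M, R; the other 5 states are all reachable.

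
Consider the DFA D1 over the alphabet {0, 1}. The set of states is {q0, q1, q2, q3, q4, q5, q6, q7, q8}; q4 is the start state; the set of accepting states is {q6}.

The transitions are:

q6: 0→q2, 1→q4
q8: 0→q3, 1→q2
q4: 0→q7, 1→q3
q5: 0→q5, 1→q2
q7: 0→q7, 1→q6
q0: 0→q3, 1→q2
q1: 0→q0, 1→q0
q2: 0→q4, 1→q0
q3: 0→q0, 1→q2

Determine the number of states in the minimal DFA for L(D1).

5

Reachable states from the start: {q0,q2,q3,q4,q6,q7}. Unreachable: {q1,q5,q8} — drop them.
Start with accepting vs non-accepting: {q6} | {q0,q2,q3,q4,q7}.
On input 1, block {q0,q2,q3,q4,q7} splits into {q0,q2,q3,q4} and {q7}.
Split {q0,q2,q3,q4} by δ(·,0) → {q0,q2,q3} and {q4}.
Refine {q0,q2,q3} on symbol 0: members go to different blocks, giving {q0,q3} and {q2}.
The partition is now stable with 5 blocks: {q6} | {q0,q3} | {q7} | {q4} | {q2}.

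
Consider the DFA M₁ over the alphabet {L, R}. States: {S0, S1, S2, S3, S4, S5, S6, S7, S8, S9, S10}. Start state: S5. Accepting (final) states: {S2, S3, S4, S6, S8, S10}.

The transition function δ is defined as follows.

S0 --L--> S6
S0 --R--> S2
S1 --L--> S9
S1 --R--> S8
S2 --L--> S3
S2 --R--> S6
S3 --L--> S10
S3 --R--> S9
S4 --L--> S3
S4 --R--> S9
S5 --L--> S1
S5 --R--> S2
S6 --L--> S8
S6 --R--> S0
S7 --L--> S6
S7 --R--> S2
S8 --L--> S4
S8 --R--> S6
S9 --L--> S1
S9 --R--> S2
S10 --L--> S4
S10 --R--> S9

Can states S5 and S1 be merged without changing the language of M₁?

Reachable states from the start: {S0,S1,S2,S3,S4,S5,S6,S8,S9,S10}. Unreachable: {S7} — drop them.
Initial partition by acceptance: {S2,S3,S4,S6,S8,S10} | {S0,S1,S5,S9}.
Split {S2,S3,S4,S6,S8,S10} by δ(·,R) → {S3,S4,S6,S10} and {S2,S8}.
On input L, block {S3,S4,S6,S10} splits into {S3,S4,S10} and {S6}.
Refine {S0,S1,S5,S9} on symbol L: members go to different blocks, giving {S1,S5,S9} and {S0}.
The partition is now stable with 5 blocks: {S3,S4,S10} | {S1,S5,S9} | {S2,S8} | {S6} | {S0}.
S5 and S1 lie in the same block of the stable partition, so they are equivalent — no string distinguishes them.

Yes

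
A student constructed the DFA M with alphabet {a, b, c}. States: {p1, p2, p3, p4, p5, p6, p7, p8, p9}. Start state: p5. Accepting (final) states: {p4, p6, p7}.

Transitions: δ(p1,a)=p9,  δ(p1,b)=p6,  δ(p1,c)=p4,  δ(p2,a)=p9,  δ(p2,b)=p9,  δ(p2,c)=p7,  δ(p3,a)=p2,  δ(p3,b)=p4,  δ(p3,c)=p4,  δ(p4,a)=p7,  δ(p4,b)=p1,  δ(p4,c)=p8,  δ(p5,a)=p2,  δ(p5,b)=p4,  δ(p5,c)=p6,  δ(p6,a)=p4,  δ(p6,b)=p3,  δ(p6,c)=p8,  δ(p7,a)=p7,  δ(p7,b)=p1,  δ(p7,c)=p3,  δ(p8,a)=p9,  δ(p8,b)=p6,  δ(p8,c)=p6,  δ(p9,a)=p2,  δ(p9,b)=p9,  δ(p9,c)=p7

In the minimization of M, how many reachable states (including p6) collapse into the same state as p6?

Initial partition by acceptance: {p4,p6,p7} | {p1,p2,p3,p5,p8,p9}.
Refine {p1,p2,p3,p5,p8,p9} on symbol b: members go to different blocks, giving {p1,p3,p5,p8} and {p2,p9}.
Stable partition: {p4,p6,p7} | {p1,p3,p5,p8} | {p2,p9} — 3 equivalence classes.
State p6 belongs to the block {p4,p6,p7}, which has 3 states.

3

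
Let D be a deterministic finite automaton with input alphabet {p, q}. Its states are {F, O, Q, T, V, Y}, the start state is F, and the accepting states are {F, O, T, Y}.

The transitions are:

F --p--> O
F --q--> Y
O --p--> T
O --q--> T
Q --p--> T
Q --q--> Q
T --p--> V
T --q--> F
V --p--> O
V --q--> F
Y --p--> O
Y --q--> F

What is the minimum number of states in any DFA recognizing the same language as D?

States {Q} cannot be reached from the start state, so discard them.
Start with accepting vs non-accepting: {F,O,T,Y} | {V}.
Split {F,O,T,Y} by δ(·,p) → {F,O,Y} and {T}.
Split {F,O,Y} by δ(·,p) → {F,Y} and {O}.
The partition is now stable with 4 blocks: {F,Y} | {V} | {T} | {O}.

4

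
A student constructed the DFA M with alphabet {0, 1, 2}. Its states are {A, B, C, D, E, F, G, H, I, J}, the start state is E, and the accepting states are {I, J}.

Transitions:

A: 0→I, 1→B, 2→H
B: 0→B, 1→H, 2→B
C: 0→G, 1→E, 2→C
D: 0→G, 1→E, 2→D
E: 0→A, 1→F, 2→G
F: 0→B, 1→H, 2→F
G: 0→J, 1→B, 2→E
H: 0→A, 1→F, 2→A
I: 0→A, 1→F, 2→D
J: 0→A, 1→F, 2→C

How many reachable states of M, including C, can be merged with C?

2

All states are reachable from the start state.
Start with accepting vs non-accepting: {I,J} | {A,B,C,D,E,F,G,H}.
On input 0, block {A,B,C,D,E,F,G,H} splits into {B,C,D,E,F,H} and {A,G}.
Split {B,C,D,E,F,H} by δ(·,0) → {C,D,E,H} and {B,F}.
Refine {C,D,E,H} on symbol 1: members go to different blocks, giving {C,D} and {E,H}.
No further refinement is possible. Final partition (5 blocks): {I,J} | {C,D} | {A,G} | {B,F} | {E,H}.
State C belongs to the block {C,D}, which has 2 states.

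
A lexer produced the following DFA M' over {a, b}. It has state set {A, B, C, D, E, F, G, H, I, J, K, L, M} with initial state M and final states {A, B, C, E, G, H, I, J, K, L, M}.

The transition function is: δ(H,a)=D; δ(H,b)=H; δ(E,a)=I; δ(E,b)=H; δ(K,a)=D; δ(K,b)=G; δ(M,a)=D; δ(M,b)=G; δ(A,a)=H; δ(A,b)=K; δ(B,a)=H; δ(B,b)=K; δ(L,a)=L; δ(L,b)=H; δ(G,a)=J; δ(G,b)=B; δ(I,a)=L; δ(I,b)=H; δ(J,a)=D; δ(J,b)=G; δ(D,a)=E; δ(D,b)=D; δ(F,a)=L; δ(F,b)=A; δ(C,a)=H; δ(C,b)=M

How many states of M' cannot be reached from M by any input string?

3

No path from M leads to A, C, F; the other 10 states are all reachable.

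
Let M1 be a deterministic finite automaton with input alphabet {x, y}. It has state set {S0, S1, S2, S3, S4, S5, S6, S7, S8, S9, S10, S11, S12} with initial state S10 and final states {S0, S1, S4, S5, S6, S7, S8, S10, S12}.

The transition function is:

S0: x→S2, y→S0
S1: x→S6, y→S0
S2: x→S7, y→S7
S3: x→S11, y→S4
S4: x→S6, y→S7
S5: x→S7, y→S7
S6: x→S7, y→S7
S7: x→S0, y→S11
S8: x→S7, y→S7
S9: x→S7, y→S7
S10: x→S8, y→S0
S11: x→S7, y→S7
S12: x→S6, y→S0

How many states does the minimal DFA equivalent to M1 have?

5

Reachable states from the start: {S0,S2,S7,S8,S10,S11}. Unreachable: {S1,S3,S4,S5,S6,S9,S12} — drop them.
Initial partition by acceptance: {S0,S7,S8,S10} | {S2,S11}.
Split {S0,S7,S8,S10} by δ(·,x) → {S7,S8,S10} and {S0}.
Split {S7,S8,S10} by δ(·,x) → {S8,S10} and {S7}.
Split {S8,S10} by δ(·,x) → {S8} and {S10}.
The partition is now stable with 5 blocks: {S8} | {S2,S11} | {S0} | {S7} | {S10}.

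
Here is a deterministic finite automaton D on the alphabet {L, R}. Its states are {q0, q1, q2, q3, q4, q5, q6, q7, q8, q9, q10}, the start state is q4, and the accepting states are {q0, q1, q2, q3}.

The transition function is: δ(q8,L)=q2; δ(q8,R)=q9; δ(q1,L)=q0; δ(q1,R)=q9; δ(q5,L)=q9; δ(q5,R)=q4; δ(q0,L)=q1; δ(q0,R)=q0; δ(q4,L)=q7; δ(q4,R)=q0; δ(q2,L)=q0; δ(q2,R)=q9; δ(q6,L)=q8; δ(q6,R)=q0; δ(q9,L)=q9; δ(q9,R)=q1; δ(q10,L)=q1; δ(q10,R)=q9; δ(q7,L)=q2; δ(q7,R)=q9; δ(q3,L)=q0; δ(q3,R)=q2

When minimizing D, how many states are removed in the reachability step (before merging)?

No path from q4 leads to q3, q5, q6, q8, q10; the other 6 states are all reachable.

5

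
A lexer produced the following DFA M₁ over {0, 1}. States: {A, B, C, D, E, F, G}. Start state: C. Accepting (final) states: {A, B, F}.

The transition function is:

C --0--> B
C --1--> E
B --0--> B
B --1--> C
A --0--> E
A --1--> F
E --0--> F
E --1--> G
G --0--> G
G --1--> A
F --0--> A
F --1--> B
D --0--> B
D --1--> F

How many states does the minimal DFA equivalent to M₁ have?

Reachable states from the start: {A,B,C,E,F,G}. Unreachable: {D} — drop them.
P0 = {A,B,F} | {C,E,G}.
On input 0, block {A,B,F} splits into {B,F} and {A}.
Split {B,F} by δ(·,0) → {B} and {F}.
Split {C,E,G} by δ(·,0) → {C} and {E} and {G}.
The partition is now stable with 6 blocks: {B} | {C} | {A} | {F} | {E} | {G}.

6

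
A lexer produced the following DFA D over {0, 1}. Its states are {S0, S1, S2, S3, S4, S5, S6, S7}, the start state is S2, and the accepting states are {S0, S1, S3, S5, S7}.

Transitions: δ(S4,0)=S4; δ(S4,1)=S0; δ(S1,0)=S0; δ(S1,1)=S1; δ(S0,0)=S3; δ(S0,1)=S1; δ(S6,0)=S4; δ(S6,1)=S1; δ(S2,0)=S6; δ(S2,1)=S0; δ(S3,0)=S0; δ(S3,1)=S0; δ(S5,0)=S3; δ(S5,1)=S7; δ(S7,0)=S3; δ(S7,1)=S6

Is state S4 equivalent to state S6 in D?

States {S5,S7} cannot be reached from the start state, so discard them.
Initial partition by acceptance: {S0,S1,S3} | {S2,S4,S6}.
Stable partition: {S0,S1,S3} | {S2,S4,S6} — 2 equivalence classes.
S4 and S6 lie in the same block of the stable partition, so they are equivalent — no string distinguishes them.

Yes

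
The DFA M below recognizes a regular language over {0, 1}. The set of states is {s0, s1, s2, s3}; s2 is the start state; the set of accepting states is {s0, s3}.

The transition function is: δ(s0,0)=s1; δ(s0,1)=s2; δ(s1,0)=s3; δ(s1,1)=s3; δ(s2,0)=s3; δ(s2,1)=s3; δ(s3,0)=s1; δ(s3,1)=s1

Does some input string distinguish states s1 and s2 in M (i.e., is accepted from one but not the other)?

First remove the unreachable states {s0}; 3 states remain.
P0 = {s3} | {s1,s2}.
The partition is now stable with 2 blocks: {s3} | {s1,s2}.
s1 and s2 lie in the same block of the stable partition, so they are equivalent — no string distinguishes them.

No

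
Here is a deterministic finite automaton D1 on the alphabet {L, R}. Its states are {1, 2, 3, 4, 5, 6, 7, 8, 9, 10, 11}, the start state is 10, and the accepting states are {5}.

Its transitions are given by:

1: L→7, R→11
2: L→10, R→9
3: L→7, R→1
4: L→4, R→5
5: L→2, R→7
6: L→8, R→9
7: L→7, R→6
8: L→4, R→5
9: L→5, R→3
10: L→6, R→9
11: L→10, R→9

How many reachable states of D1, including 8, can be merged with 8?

2

All states are reachable from the start state.
P0 = {5} | {1,2,3,4,6,7,8,9,10,11}.
On input L, block {1,2,3,4,6,7,8,9,10,11} splits into {1,2,3,4,6,7,8,10,11} and {9}.
Refine {1,2,3,4,6,7,8,10,11} on symbol R: members go to different blocks, giving {2,6,10,11} and {1,3,7} and {4,8}.
Split {2,6,10,11} by δ(·,L) → {2,10,11} and {6}.
On input L, block {2,10,11} splits into {2,11} and {10}.
Refine {1,3,7} on symbol R: members go to different blocks, giving {1} and {3} and {7}.
The partition is now stable with 9 blocks: {5} | {2,11} | {9} | {1} | {4,8} | {6} | {10} | {3} | {7}.
The equivalence class containing 8 is {4,8}, of size 2.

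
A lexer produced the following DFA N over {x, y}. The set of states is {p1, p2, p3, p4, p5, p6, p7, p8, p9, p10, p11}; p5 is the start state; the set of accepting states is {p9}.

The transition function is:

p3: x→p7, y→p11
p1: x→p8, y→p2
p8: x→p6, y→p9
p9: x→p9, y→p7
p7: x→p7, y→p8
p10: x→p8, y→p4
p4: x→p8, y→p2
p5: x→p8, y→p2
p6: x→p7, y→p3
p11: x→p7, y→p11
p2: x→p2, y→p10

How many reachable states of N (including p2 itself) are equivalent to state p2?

1

States {p1} cannot be reached from the start state, so discard them.
Start with accepting vs non-accepting: {p9} | {p2,p3,p4,p5,p6,p7,p8,p10,p11}.
On input y, block {p2,p3,p4,p5,p6,p7,p8,p10,p11} splits into {p2,p3,p4,p5,p6,p7,p10,p11} and {p8}.
Refine {p2,p3,p4,p5,p6,p7,p10,p11} on symbol x: members go to different blocks, giving {p2,p3,p6,p7,p11} and {p4,p5,p10}.
Refine {p2,p3,p6,p7,p11} on symbol y: members go to different blocks, giving {p3,p6,p11} and {p2} and {p7}.
Split {p4,p5,p10} by δ(·,y) → {p4,p5} and {p10}.
Stable partition: {p9} | {p3,p6,p11} | {p8} | {p4,p5} | {p2} | {p7} | {p10} — 7 equivalence classes.
The equivalence class containing p2 is {p2}, of size 1.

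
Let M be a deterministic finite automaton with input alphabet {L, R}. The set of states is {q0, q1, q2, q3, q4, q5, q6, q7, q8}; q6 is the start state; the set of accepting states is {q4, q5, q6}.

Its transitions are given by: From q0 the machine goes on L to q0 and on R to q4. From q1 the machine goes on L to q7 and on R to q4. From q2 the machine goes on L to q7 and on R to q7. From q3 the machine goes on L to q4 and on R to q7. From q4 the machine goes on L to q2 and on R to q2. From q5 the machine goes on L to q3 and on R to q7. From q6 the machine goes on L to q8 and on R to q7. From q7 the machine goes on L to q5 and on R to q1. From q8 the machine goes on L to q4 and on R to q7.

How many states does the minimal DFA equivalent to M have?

States {q0} cannot be reached from the start state, so discard them.
Start with accepting vs non-accepting: {q4,q5,q6} | {q1,q2,q3,q7,q8}.
Split {q1,q2,q3,q7,q8} by δ(·,L) → {q3,q7,q8} and {q1,q2}.
On input L, block {q4,q5,q6} splits into {q5,q6} and {q4}.
Split {q3,q7,q8} by δ(·,L) → {q3,q8} and {q7}.
Split {q1,q2} by δ(·,R) → {q1} and {q2}.
Stable partition: {q5,q6} | {q3,q8} | {q1} | {q4} | {q7} | {q2} — 6 equivalence classes.

6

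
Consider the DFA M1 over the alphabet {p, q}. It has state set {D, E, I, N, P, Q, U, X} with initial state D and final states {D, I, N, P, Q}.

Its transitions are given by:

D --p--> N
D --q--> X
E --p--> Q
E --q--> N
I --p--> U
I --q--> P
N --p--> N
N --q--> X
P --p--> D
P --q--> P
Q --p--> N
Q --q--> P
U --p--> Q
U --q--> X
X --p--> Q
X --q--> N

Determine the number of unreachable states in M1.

No path from D leads to E, I, U; the other 5 states are all reachable.

3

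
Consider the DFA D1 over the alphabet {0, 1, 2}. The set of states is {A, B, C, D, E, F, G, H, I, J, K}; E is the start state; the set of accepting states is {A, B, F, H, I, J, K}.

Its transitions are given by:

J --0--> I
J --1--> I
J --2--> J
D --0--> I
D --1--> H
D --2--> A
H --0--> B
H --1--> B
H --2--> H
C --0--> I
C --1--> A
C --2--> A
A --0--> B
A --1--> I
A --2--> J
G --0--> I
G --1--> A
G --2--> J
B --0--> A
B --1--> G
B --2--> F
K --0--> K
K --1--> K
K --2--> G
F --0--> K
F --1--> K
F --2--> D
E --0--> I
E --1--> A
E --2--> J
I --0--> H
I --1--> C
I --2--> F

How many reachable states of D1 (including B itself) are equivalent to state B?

All states are reachable from the start state.
Initial partition by acceptance: {A,B,F,H,I,J,K} | {C,D,E,G}.
Refine {A,B,F,H,I,J,K} on symbol 1: members go to different blocks, giving {A,F,H,J,K} and {B,I}.
Refine {A,F,H,J,K} on symbol 0: members go to different blocks, giving {A,H,J} and {F,K}.
No further refinement is possible. Final partition (4 blocks): {A,H,J} | {C,D,E,G} | {B,I} | {F,K}.
The equivalence class containing B is {B,I}, of size 2.

2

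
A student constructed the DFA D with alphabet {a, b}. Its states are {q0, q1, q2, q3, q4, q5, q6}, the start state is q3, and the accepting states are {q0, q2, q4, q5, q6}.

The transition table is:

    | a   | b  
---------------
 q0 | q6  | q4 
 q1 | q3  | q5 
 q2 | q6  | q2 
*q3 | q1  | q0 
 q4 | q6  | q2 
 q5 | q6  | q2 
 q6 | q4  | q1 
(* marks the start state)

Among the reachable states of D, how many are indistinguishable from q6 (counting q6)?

1

Start with accepting vs non-accepting: {q0,q2,q4,q5,q6} | {q1,q3}.
Split {q0,q2,q4,q5,q6} by δ(·,b) → {q0,q2,q4,q5} and {q6}.
The partition is now stable with 3 blocks: {q0,q2,q4,q5} | {q1,q3} | {q6}.
State q6 belongs to the block {q6}, which has 1 states.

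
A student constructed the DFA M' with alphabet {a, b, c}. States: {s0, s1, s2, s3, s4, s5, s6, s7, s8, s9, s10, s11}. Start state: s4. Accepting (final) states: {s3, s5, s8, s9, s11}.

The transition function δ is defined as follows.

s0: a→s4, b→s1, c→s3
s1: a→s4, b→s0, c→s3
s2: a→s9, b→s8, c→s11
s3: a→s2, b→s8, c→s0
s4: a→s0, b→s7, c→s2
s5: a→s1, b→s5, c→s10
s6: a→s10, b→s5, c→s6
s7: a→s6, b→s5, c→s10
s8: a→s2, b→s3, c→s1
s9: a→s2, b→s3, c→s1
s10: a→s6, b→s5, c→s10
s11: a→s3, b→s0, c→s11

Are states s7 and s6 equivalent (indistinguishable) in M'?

Initial partition by acceptance: {s3,s5,s8,s9,s11} | {s0,s1,s2,s4,s6,s7,s10}.
Refine {s3,s5,s8,s9,s11} on symbol a: members go to different blocks, giving {s3,s5,s8,s9} and {s11}.
On input a, block {s0,s1,s2,s4,s6,s7,s10} splits into {s0,s1,s4,s6,s7,s10} and {s2}.
Split {s3,s5,s8,s9} by δ(·,a) → {s3,s8,s9} and {s5}.
On input b, block {s0,s1,s4,s6,s7,s10} splits into {s0,s1,s4} and {s6,s7,s10}.
Refine {s0,s1,s4} on symbol b: members go to different blocks, giving {s0,s1} and {s4}.
The partition is now stable with 7 blocks: {s3,s8,s9} | {s0,s1} | {s11} | {s2} | {s5} | {s6,s7,s10} | {s4}.
s7 and s6 lie in the same block of the stable partition, so they are equivalent — no string distinguishes them.

Yes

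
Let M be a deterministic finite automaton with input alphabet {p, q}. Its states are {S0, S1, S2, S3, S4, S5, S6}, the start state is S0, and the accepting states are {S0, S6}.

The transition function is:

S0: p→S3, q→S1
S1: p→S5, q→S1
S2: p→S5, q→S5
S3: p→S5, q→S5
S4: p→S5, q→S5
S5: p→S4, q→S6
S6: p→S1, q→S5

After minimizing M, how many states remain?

5

Reachable states from the start: {S0,S1,S3,S4,S5,S6}. Unreachable: {S2} — drop them.
P0 = {S0,S6} | {S1,S3,S4,S5}.
Refine {S1,S3,S4,S5} on symbol q: members go to different blocks, giving {S1,S3,S4} and {S5}.
On input q, block {S0,S6} splits into {S0} and {S6}.
Split {S1,S3,S4} by δ(·,q) → {S3,S4} and {S1}.
Stable partition: {S0} | {S3,S4} | {S5} | {S6} | {S1} — 5 equivalence classes.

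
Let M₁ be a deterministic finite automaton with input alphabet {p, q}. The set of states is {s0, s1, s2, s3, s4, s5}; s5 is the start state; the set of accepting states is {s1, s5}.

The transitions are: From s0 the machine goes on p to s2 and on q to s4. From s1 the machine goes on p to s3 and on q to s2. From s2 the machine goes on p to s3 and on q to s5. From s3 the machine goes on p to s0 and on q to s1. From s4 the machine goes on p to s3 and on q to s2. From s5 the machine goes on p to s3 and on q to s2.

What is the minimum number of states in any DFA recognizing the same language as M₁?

Start with accepting vs non-accepting: {s1,s5} | {s0,s2,s3,s4}.
Refine {s0,s2,s3,s4} on symbol q: members go to different blocks, giving {s0,s4} and {s2,s3}.
On input q, block {s0,s4} splits into {s0} and {s4}.
Refine {s2,s3} on symbol p: members go to different blocks, giving {s2} and {s3}.
No further refinement is possible. Final partition (5 blocks): {s1,s5} | {s0} | {s2} | {s4} | {s3}.

5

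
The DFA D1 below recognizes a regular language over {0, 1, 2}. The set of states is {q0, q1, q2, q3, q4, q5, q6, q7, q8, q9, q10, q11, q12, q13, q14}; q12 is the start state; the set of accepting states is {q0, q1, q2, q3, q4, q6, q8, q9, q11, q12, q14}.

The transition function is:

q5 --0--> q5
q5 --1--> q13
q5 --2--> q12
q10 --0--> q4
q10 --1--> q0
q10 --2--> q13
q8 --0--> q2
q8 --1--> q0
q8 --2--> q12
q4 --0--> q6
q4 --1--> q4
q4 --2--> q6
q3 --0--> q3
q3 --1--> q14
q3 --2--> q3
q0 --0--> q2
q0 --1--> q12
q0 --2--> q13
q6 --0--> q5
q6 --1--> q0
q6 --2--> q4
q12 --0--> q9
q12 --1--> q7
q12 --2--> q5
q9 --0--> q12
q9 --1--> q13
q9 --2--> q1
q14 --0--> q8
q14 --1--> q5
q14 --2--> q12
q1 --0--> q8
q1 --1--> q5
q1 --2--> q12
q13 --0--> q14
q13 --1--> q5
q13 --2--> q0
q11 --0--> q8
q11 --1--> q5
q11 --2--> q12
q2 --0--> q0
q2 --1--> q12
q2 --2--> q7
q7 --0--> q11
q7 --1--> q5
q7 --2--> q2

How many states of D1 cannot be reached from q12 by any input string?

4

Starting at q12 and following transitions, the reachable set is {q0, q1, q2, q5, q7, q8, q9, q11, q12, q13, q14}. That leaves q3, q4, q6, q10 unreachable — 4 in total.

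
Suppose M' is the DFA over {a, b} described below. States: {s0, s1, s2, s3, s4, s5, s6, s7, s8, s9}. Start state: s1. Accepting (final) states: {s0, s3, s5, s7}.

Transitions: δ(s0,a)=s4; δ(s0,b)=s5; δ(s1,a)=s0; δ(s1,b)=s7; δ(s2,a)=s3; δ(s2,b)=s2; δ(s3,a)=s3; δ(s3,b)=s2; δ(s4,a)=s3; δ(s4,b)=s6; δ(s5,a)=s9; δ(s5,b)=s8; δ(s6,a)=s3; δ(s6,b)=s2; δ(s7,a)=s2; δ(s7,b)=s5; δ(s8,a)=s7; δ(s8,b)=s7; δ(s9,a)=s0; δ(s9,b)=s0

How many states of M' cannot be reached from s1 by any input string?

0

A breadth-first search from the start state visits every state.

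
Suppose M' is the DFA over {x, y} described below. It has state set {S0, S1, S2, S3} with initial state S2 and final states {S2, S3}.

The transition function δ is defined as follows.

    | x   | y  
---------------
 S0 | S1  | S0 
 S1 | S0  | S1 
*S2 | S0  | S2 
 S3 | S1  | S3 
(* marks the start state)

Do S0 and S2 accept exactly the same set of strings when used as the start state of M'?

States {S3} cannot be reached from the start state, so discard them.
Initial partition by acceptance: {S2} | {S0,S1}.
No further refinement is possible. Final partition (2 blocks): {S2} | {S0,S1}.
S0 and S2 end up in different blocks, so they are distinguishable. For instance, the string 'ε' is accepted from only S2.

No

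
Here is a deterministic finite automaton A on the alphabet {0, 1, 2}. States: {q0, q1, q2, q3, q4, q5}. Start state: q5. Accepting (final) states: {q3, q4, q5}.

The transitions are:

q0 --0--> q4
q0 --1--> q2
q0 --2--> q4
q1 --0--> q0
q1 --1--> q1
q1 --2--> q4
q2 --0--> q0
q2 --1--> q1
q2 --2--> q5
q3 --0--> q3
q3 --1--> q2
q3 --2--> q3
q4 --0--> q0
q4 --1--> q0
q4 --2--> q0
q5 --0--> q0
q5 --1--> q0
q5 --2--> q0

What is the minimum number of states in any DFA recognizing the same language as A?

3

First remove the unreachable states {q3}; 5 states remain.
Initial partition by acceptance: {q4,q5} | {q0,q1,q2}.
On input 0, block {q0,q1,q2} splits into {q1,q2} and {q0}.
The partition is now stable with 3 blocks: {q4,q5} | {q1,q2} | {q0}.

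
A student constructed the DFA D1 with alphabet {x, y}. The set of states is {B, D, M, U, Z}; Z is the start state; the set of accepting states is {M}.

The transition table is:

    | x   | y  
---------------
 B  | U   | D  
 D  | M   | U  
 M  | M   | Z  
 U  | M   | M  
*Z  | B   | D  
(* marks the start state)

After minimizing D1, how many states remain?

All states are reachable from the start state.
P0 = {M} | {B,D,U,Z}.
Split {B,D,U,Z} by δ(·,x) → {D,U} and {B,Z}.
On input y, block {D,U} splits into {D} and {U}.
On input x, block {B,Z} splits into {B} and {Z}.
Stable partition: {M} | {D} | {B} | {U} | {Z} — 5 equivalence classes.

5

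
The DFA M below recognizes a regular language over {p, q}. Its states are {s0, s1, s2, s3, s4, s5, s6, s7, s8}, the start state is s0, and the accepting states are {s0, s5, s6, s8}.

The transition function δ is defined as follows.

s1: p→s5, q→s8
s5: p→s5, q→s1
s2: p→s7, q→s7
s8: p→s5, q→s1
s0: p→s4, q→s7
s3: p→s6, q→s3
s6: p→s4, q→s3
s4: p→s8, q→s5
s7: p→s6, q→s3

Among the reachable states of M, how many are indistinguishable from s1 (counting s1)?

2

States {s2} cannot be reached from the start state, so discard them.
P0 = {s0,s5,s6,s8} | {s1,s3,s4,s7}.
Split {s0,s5,s6,s8} by δ(·,p) → {s0,s6} and {s5,s8}.
On input p, block {s1,s3,s4,s7} splits into {s1,s4} and {s3,s7}.
The partition is now stable with 4 blocks: {s0,s6} | {s1,s4} | {s5,s8} | {s3,s7}.
State s1 belongs to the block {s1,s4}, which has 2 states.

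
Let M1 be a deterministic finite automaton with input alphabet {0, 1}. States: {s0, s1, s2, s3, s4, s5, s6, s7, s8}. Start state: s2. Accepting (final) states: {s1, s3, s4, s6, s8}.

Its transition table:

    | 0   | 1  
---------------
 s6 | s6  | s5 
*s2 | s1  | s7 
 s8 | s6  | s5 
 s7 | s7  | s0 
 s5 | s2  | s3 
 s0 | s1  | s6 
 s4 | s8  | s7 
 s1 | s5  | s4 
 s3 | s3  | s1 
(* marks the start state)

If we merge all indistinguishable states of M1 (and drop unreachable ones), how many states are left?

Initial partition by acceptance: {s1,s3,s4,s6,s8} | {s0,s2,s5,s7}.
Split {s1,s3,s4,s6,s8} by δ(·,0) → {s3,s4,s6,s8} and {s1}.
Refine {s3,s4,s6,s8} on symbol 1: members go to different blocks, giving {s4,s6,s8} and {s3}.
Split {s0,s2,s5,s7} by δ(·,0) → {s0,s2} and {s5,s7}.
On input 1, block {s0,s2} splits into {s0} and {s2}.
On input 0, block {s5,s7} splits into {s5} and {s7}.
On input 1, block {s4,s6,s8} splits into {s6,s8} and {s4}.
The partition is now stable with 8 blocks: {s6,s8} | {s0} | {s1} | {s3} | {s5} | {s2} | {s7} | {s4}.

8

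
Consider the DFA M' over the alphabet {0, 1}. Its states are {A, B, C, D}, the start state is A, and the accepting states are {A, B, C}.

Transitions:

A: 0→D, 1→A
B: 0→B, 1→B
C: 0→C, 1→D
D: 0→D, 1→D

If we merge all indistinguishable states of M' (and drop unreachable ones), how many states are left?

States {B,C} cannot be reached from the start state, so discard them.
P0 = {A} | {D}.
The partition is now stable with 2 blocks: {A} | {D}.

2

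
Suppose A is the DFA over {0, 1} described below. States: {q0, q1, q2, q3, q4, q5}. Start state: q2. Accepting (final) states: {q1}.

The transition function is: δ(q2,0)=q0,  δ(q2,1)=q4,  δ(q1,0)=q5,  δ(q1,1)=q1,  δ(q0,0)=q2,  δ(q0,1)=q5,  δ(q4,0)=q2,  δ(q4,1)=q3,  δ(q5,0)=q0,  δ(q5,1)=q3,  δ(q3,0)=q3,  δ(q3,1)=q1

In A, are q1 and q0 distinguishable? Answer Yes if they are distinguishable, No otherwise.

Every state is reachable, so we keep all 6.
Initial partition by acceptance: {q1} | {q0,q2,q3,q4,q5}.
Split {q0,q2,q3,q4,q5} by δ(·,1) → {q0,q2,q4,q5} and {q3}.
Refine {q0,q2,q4,q5} on symbol 1: members go to different blocks, giving {q0,q2} and {q4,q5}.
No further refinement is possible. Final partition (4 blocks): {q1} | {q0,q2} | {q3} | {q4,q5}.
q1 and q0 end up in different blocks, so they are distinguishable. For instance, the string 'ε' is accepted from only q1.

Yes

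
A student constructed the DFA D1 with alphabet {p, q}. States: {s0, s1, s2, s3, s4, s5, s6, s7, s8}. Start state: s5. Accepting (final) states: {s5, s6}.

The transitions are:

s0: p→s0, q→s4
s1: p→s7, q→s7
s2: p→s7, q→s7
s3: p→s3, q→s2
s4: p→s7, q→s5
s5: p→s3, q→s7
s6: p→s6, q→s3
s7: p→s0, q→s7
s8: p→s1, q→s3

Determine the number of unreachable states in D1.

Starting at s5 and following transitions, the reachable set is {s0, s2, s3, s4, s5, s7}. That leaves s1, s6, s8 unreachable — 3 in total.

3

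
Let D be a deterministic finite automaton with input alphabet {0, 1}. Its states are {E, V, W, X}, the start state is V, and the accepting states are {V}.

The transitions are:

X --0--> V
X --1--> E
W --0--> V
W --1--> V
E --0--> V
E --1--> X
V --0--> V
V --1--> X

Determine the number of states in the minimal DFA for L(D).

Reachable states from the start: {E,V,X}. Unreachable: {W} — drop them.
P0 = {V} | {E,X}.
No further refinement is possible. Final partition (2 blocks): {V} | {E,X}.

2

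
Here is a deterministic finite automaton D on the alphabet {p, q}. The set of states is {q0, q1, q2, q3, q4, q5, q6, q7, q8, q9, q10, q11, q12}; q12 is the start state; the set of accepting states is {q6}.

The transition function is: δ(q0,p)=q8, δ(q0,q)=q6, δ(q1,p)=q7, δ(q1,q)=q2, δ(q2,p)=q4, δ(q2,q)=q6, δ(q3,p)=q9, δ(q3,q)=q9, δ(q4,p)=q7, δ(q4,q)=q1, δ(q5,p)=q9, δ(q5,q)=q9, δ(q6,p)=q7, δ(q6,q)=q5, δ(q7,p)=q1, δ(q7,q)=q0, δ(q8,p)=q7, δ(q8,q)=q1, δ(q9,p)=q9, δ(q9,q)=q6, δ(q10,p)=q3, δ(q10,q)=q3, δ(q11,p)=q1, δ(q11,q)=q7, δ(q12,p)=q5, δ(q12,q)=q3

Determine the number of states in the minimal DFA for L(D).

7

States {q10,q11} cannot be reached from the start state, so discard them.
Start with accepting vs non-accepting: {q6} | {q0,q1,q2,q3,q4,q5,q7,q8,q9,q12}.
On input q, block {q0,q1,q2,q3,q4,q5,q7,q8,q9,q12} splits into {q1,q3,q4,q5,q7,q8,q12} and {q0,q2,q9}.
Refine {q1,q3,q4,q5,q7,q8,q12} on symbol p: members go to different blocks, giving {q1,q4,q7,q8,q12} and {q3,q5}.
Refine {q1,q4,q7,q8,q12} on symbol p: members go to different blocks, giving {q1,q4,q7,q8} and {q12}.
On input q, block {q1,q4,q7,q8} splits into {q1,q7} and {q4,q8}.
Split {q0,q2,q9} by δ(·,p) → {q0,q2} and {q9}.
No further refinement is possible. Final partition (7 blocks): {q6} | {q1,q7} | {q0,q2} | {q3,q5} | {q12} | {q4,q8} | {q9}.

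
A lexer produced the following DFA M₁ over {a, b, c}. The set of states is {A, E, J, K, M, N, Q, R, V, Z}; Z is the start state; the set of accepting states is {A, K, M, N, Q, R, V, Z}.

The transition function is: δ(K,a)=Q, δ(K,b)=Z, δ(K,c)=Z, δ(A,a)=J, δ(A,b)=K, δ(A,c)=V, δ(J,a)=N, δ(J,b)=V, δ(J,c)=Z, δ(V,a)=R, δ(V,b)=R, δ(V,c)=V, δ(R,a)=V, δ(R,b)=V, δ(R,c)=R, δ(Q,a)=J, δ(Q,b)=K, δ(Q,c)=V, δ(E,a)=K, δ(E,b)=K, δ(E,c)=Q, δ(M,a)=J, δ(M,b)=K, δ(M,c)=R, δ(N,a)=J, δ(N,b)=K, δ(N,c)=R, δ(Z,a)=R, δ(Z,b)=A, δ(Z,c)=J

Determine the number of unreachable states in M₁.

Starting at Z and following transitions, the reachable set is {A, J, K, N, Q, R, V, Z}. That leaves E, M unreachable — 2 in total.

2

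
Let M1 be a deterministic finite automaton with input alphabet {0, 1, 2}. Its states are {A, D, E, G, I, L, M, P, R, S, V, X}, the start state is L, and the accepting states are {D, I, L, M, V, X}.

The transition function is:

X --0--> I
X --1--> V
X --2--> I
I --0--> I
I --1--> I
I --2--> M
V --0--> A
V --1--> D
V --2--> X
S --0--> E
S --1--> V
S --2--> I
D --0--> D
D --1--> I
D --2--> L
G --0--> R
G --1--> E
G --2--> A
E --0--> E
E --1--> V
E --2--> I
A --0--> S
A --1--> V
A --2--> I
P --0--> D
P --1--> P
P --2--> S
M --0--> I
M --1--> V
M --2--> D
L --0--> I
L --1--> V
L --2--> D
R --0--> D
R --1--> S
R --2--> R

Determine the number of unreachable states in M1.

BFS from L reaches {A, D, E, I, L, M, S, V, X}; the 3 state(s) G, P, R are never visited.

3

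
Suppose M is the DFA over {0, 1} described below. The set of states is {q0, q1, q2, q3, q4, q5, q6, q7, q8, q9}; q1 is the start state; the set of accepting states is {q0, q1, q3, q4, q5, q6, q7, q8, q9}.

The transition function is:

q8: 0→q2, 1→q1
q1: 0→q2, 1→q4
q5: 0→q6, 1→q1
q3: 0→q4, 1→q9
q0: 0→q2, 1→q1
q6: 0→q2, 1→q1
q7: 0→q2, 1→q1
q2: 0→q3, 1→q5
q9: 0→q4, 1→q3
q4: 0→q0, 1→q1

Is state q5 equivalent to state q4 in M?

Yes

First remove the unreachable states {q7,q8}; 8 states remain.
Start with accepting vs non-accepting: {q0,q1,q3,q4,q5,q6,q9} | {q2}.
Split {q0,q1,q3,q4,q5,q6,q9} by δ(·,0) → {q3,q4,q5,q9} and {q0,q1,q6}.
Split {q3,q4,q5,q9} by δ(·,0) → {q3,q9} and {q4,q5}.
Split {q0,q1,q6} by δ(·,1) → {q0,q6} and {q1}.
Stable partition: {q3,q9} | {q2} | {q0,q6} | {q4,q5} | {q1} — 5 equivalence classes.
q5 and q4 lie in the same block of the stable partition, so they are equivalent — no string distinguishes them.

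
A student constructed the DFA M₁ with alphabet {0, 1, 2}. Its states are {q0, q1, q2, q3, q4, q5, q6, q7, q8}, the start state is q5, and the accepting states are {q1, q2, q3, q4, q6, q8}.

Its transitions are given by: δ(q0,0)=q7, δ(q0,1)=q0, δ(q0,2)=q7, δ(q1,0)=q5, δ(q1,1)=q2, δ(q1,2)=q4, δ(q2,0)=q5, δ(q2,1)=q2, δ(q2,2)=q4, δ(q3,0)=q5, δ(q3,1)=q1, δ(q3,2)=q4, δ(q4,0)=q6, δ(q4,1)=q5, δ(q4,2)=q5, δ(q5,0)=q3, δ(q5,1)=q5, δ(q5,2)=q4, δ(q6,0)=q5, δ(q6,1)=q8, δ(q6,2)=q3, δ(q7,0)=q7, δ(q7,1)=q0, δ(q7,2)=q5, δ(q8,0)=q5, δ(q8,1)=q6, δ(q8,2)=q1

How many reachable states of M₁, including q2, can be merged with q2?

3

Reachable states from the start: {q1,q2,q3,q4,q5,q6,q8}. Unreachable: {q0,q7} — drop them.
Start with accepting vs non-accepting: {q1,q2,q3,q4,q6,q8} | {q5}.
Refine {q1,q2,q3,q4,q6,q8} on symbol 0: members go to different blocks, giving {q1,q2,q3,q6,q8} and {q4}.
Split {q1,q2,q3,q6,q8} by δ(·,2) → {q1,q2,q3} and {q6,q8}.
No further refinement is possible. Final partition (4 blocks): {q1,q2,q3} | {q5} | {q4} | {q6,q8}.
The equivalence class containing q2 is {q1,q2,q3}, of size 3.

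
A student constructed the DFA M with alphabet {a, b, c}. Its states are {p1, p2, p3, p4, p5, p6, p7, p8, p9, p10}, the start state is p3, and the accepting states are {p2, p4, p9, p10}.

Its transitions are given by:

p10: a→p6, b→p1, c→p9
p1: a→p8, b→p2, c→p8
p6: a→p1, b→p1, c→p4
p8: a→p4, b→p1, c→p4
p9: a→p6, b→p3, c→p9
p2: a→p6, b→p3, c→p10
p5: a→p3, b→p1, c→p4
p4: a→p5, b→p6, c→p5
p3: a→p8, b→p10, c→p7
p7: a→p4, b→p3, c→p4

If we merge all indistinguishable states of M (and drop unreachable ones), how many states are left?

5

P0 = {p2,p4,p9,p10} | {p1,p3,p5,p6,p7,p8}.
Refine {p2,p4,p9,p10} on symbol c: members go to different blocks, giving {p2,p9,p10} and {p4}.
On input a, block {p1,p3,p5,p6,p7,p8} splits into {p1,p3,p5,p6} and {p7,p8}.
Split {p1,p3,p5,p6} by δ(·,a) → {p1,p3} and {p5,p6}.
No further refinement is possible. Final partition (5 blocks): {p2,p9,p10} | {p1,p3} | {p4} | {p7,p8} | {p5,p6}.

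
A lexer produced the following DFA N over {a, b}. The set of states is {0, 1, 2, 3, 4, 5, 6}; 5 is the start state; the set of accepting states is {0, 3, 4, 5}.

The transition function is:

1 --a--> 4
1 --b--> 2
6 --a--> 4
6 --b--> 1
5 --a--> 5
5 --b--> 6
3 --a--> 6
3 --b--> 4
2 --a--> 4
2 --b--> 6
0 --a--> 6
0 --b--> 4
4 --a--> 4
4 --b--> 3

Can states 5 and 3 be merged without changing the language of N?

Reachable states from the start: {1,2,3,4,5,6}. Unreachable: {0} — drop them.
P0 = {3,4,5} | {1,2,6}.
Split {3,4,5} by δ(·,a) → {4,5} and {3}.
On input b, block {4,5} splits into {4} and {5}.
Stable partition: {4} | {1,2,6} | {3} | {5} — 4 equivalence classes.
5 and 3 end up in different blocks, so they are distinguishable. For instance, the string 'a' is accepted from only 5.

No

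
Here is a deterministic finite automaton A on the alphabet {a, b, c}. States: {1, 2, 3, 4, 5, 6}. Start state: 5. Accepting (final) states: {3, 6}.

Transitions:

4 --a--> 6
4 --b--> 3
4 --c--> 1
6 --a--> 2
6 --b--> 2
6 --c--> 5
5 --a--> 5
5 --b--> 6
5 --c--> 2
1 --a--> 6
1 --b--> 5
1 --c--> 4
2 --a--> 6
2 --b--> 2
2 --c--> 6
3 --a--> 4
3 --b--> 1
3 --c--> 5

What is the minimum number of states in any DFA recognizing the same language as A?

3

States {1,3,4} cannot be reached from the start state, so discard them.
Start with accepting vs non-accepting: {6} | {2,5}.
Split {2,5} by δ(·,a) → {2} and {5}.
The partition is now stable with 3 blocks: {6} | {2} | {5}.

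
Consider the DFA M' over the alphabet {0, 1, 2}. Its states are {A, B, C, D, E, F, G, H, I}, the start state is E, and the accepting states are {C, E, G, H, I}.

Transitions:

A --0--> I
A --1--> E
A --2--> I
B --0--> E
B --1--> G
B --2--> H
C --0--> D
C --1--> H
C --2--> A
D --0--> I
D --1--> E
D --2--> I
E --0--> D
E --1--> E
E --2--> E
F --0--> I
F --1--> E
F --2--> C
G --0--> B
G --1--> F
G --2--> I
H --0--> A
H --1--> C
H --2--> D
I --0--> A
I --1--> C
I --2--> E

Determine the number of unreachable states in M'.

BFS from E reaches {A, C, D, E, H, I}; the 3 state(s) B, F, G are never visited.

3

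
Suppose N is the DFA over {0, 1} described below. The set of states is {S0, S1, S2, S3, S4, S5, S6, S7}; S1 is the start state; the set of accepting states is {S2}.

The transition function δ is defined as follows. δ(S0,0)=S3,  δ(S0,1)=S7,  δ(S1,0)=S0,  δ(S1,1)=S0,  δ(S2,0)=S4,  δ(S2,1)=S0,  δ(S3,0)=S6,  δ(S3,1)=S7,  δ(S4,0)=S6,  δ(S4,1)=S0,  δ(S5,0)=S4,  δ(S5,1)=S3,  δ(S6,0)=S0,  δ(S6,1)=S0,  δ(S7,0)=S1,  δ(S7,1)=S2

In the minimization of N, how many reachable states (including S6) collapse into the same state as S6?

2

First remove the unreachable states {S5}; 7 states remain.
Start with accepting vs non-accepting: {S2} | {S0,S1,S3,S4,S6,S7}.
Refine {S0,S1,S3,S4,S6,S7} on symbol 1: members go to different blocks, giving {S0,S1,S3,S4,S6} and {S7}.
Split {S0,S1,S3,S4,S6} by δ(·,1) → {S1,S4,S6} and {S0,S3}.
Refine {S1,S4,S6} on symbol 0: members go to different blocks, giving {S1,S6} and {S4}.
Refine {S0,S3} on symbol 0: members go to different blocks, giving {S0} and {S3}.
The partition is now stable with 6 blocks: {S2} | {S1,S6} | {S7} | {S0} | {S4} | {S3}.
The equivalence class containing S6 is {S1,S6}, of size 2.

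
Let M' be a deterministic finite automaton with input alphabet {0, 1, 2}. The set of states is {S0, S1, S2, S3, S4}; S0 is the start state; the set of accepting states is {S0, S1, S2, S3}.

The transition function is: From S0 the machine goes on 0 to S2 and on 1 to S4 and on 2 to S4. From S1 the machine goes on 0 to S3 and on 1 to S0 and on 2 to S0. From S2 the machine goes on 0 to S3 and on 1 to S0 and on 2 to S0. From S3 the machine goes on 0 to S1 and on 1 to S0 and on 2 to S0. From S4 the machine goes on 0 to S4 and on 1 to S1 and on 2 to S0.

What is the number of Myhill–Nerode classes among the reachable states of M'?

Every state is reachable, so we keep all 5.
P0 = {S0,S1,S2,S3} | {S4}.
Refine {S0,S1,S2,S3} on symbol 1: members go to different blocks, giving {S1,S2,S3} and {S0}.
No further refinement is possible. Final partition (3 blocks): {S1,S2,S3} | {S4} | {S0}.

3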